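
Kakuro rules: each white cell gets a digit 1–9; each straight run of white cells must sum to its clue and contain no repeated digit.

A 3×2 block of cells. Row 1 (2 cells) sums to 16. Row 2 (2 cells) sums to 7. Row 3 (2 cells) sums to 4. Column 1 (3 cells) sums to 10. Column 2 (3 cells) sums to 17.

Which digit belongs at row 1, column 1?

16 in 2 cells must be {7,9}; 4 in 2 cells must be {1,3}.
The 16 across and the 10 down share only 7, so (1,1) = 7.
(1,2) = 16 − 7 = 9 completes the 16 across.
Given what's placed, (3,1) must be 1 to fit the 4 across and 10 down.
(3,2) = 4 − 1 = 3 completes the 4 across.
(2,1) = 10 − 8 = 2 completes the 10 down.
(2,2) = 7 − 2 = 5 completes the 7 across.

7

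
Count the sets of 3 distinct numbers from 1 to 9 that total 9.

3

3 distinct digits from 1–9 sum between 6 and 24.
Enumerating: {1,2,6}, {1,3,5}, {2,3,4}.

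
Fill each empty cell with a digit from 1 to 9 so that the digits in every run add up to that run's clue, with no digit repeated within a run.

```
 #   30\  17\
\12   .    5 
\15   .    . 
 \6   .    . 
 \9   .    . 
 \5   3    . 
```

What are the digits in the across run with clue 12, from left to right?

R1C1 = 12 − 5 = 7 completes the 12 across.
R2C2 = 6: the only remaining digit allowed by both the 15 across and the 17 down.
R3C1 = 5: the only remaining digit allowed by both the 6 across and the 30 down.
R3C2 = 6 − 5 = 1 completes the 6 across.
R4C1 = 6: the only remaining digit allowed by both the 9 across and the 30 down.
R4C2 = 9 − 6 = 3 completes the 9 across.
R5C2 = 5 − 3 = 2 completes the 5 across.
R2C1 = 15 − 6 = 9 completes the 15 across.

7 5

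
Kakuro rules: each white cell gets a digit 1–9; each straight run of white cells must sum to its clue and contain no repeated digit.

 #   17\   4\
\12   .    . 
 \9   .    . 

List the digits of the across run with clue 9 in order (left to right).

8 1

17 in 2 cells must be {8,9}; 4 in 2 cells must be {1,3}.
The 12 across and the 4 down share only 3, so R1C2 = 3.
The 9 across and the 17 down share only 8, so R2C1 = 8.
R2C2 = 9 − 8 = 1 completes the 9 across.
R1C1 = 12 − 3 = 9 completes the 12 across.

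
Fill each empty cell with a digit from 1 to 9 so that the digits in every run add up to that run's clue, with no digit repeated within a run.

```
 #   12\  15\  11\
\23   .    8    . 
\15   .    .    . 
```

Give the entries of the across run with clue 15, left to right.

23 in 3 cells must be {6,8,9}.
R1C1 = 9: the only remaining digit allowed by both the 23 across and the 12 down.
R1C3 = 23 − 17 = 6 completes the 23 across.
R2C1 = 12 − 9 = 3 completes the 12 down.
R2C2 = 15 − 8 = 7 completes the 15 down.
R2C3 = 15 − 10 = 5 completes the 15 across.

3, 7, 5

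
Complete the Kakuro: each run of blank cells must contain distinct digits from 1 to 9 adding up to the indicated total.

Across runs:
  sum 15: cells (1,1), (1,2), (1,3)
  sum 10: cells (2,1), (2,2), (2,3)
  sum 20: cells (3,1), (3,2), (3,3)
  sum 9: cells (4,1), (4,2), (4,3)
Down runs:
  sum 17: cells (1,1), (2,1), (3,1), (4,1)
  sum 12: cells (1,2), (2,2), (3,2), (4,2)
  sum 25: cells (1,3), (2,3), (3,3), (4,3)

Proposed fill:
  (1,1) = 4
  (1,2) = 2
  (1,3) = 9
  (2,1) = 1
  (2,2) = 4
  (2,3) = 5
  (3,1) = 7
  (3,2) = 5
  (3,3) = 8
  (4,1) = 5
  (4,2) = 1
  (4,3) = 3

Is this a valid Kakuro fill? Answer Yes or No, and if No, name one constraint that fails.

Across: 4+2+9=15; 1+4+5=10; 7+5+8=20; 5+1+3=9. Down: 4+1+7+5=17; 2+4+5+1=12; 9+5+8+3=25. No digit repeats within any run.

Yes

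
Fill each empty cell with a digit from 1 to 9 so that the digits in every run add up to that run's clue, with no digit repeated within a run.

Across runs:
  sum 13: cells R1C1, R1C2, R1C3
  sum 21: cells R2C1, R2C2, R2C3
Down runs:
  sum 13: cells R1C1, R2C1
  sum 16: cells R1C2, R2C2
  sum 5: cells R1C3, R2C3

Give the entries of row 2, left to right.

8 9 4

16 in 2 cells must be {7,9}.
The 21 across and the 5 down share only 4, so R2C3 = 4.
R1C3 = 5 − 4 = 1 completes the 5 down.
Given what's placed, R2C2 must be 9 to fit the 21 across and 16 down.
R1C2 = 16 − 9 = 7 completes the 16 down.
R2C1 = 21 − 13 = 8 completes the 21 across.
R1C1 = 13 − 8 = 5 completes the 13 across.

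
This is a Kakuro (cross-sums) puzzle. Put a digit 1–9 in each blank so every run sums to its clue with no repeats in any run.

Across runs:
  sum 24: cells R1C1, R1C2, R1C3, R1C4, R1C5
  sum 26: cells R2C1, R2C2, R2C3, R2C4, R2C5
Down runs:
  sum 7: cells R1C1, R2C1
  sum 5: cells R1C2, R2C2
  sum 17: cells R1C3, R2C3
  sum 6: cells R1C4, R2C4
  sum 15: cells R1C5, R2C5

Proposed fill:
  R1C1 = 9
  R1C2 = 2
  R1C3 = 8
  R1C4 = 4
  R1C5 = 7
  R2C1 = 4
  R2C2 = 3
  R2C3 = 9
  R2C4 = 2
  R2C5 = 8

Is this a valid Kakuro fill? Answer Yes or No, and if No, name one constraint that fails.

No — the across run R1C1–R1C5 sums to 30, not 24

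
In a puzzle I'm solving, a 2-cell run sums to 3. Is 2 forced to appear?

The only way to make 3 from 2 distinct digits is {1,2}, which contains 2.

Yes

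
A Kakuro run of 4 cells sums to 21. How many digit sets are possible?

4 distinct digits from 1–9 sum between 10 and 30.

11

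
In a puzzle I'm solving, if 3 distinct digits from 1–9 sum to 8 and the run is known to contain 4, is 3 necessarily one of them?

Yes

The only way to make 8 from 3 distinct digits under that restriction is {1,3,4}, which contains 3.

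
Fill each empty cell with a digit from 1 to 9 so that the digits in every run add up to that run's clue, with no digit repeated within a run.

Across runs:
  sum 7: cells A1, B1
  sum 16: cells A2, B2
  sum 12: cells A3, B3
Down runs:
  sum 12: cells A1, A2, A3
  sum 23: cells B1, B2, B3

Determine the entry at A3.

4

16 in 2 cells must be {7,9}; 23 in 3 cells must be {6,8,9}.
The 7 across and the 23 down share only 6, so B1 = 6.
Given what's placed, B2 must be 9 to fit the 16 across and 23 down.
B3 = 23 − 15 = 8 completes the 23 down.
A1 = 7 − 6 = 1 completes the 7 across.
A2 = 16 − 9 = 7 completes the 16 across.
A3 = 12 − 8 = 4 completes the 12 across.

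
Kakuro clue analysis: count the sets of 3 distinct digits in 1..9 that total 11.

5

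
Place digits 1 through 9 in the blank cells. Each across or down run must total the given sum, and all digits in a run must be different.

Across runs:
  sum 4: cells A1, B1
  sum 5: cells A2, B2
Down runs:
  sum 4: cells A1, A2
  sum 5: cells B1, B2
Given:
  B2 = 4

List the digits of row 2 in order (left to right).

4 in 2 cells must be {1,3}.
B1 = 5 − 4 = 1 completes the 5 down.
A2 = 5 − 4 = 1 completes the 5 across.
A1 = 4 − 1 = 3 completes the 4 across.

1 4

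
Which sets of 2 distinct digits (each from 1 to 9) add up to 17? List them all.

{8,9}

2 distinct digits from 1–9 sum between 3 and 17.
Only one set works: {8,9}.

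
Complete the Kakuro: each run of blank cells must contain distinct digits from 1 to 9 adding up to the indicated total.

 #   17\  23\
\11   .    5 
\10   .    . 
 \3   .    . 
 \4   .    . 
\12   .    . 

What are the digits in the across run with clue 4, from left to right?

3 1

3 in 2 cells must be {1,2}; 4 in 2 cells must be {1,3}.
R1C1 = 11 − 5 = 6 completes the 11 across.
No cell is forced outright now. R5C1 can only be 3 or 5 (the digits allowed by both its 12 across and its 17 down). If R5C1 = 3: that forces R4C1 = 1, R4C2 = 3, R5C2 = 9, R2C1 = 2, after which R2C2 would have to be in {8} for the 10 across but in {2,4} for the 23 down — contradiction. So R5C1 = 5.
R5C2 = 12 − 5 = 7 completes the 12 across.
No cell is forced outright now. R3C1 can only be 1 or 2 (the digits allowed by both its 3 across and its 17 down). If R3C1 = 2: that forces R3C2 = 1, after which R4C2 would have to be in {1,3} for the 4 across but in {2,4,6,8} for the 23 down — contradiction. So R3C1 = 1.
R3C2 = 3 − 1 = 2 completes the 3 across.
Given what's placed, R4C1 must be 3 to fit the 4 across and 17 down.
R4C2 = 4 − 3 = 1 completes the 4 across.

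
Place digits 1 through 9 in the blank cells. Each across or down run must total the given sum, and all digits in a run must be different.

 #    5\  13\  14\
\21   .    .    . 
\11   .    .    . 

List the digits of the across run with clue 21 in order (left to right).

The 21 across and the 5 down share only 4, so R1C1 = 4.
R2C1 = 5 − 4 = 1 completes the 5 down.
Nothing is forced directly, so branch on R2C3, whose candidates are 6 or 8. If R2C3 = 8: then R1C3 would have to be in {8,9} for the 21 across but in {6} for the 14 down — contradiction. So R2C3 = 6.
R1C3 = 14 − 6 = 8 completes the 14 down.
R2C2 = 11 − 7 = 4 completes the 11 across.
R1C2 = 21 − 12 = 9 completes the 21 across.

4, 9, 8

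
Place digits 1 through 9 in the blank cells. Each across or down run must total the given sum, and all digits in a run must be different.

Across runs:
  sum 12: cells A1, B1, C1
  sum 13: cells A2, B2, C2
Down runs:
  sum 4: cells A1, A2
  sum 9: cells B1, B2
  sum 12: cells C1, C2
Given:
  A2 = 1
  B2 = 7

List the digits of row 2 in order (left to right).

4 in 2 cells must be {1,3}.
A1 = 4 − 1 = 3 completes the 4 down.
B1 = 9 − 7 = 2 completes the 9 down.
C1 = 12 − 5 = 7 completes the 12 across.
C2 = 13 − 8 = 5 completes the 13 across.

1, 7, 5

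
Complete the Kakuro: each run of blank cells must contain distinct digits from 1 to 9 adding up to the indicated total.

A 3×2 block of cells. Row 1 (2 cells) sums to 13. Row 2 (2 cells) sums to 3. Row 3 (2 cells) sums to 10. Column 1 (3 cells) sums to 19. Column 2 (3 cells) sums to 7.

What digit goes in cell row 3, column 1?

8

3 in 2 cells must be {1,2}; 7 in 3 cells must be {1,2,4}.
The 13 across and the 7 down share only 4, so (1,2) = 4.
The 3 across and the 19 down share only 2, so (2,1) = 2.
(2,2) = 3 − 2 = 1 completes the 3 across.
(3,2) = 7 − 5 = 2 completes the 7 down.
(1,1) = 13 − 4 = 9 completes the 13 across.
(3,1) = 10 − 2 = 8 completes the 10 across.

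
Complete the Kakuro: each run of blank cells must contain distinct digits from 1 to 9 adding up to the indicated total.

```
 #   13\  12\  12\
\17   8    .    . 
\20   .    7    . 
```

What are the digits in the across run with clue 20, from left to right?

5, 7, 8

R1C2 = 12 − 7 = 5 completes the 12 down.
R1C3 = 17 − 13 = 4 completes the 17 across.
R2C1 = 13 − 8 = 5 completes the 13 down.
R2C3 = 20 − 12 = 8 completes the 20 across.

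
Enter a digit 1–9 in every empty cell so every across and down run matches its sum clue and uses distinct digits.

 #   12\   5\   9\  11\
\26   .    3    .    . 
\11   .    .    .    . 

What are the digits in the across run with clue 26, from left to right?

9 3 8 6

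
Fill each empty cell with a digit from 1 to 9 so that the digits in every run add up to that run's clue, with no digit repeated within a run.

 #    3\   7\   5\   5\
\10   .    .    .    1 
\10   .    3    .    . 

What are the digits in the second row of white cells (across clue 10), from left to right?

10 in 4 cells must be {1,2,3,4}; 3 in 2 cells must be {1,2}.
R1C1 = 2: the only remaining digit allowed by both the 10 across and the 3 down.
R1C2 = 7 − 3 = 4 completes the 7 down.
R1C3 = 10 − 7 = 3 completes the 10 across.
R2C1 = 3 − 2 = 1 completes the 3 down.
R2C3 = 5 − 3 = 2 completes the 5 down.
R2C4 = 10 − 6 = 4 completes the 10 across.

1 3 2 4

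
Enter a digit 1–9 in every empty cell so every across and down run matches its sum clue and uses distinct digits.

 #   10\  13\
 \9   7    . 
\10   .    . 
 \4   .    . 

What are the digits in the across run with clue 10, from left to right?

2 8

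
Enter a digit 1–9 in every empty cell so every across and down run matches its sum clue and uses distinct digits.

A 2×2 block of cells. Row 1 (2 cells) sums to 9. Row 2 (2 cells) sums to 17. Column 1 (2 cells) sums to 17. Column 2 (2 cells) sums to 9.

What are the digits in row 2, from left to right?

9 8

17 in 2 cells must be {8,9}.
The 9 across and the 17 down share only 8, so (1,1) = 8.
(1,2) = 9 − 8 = 1 completes the 9 across.
(2,1) = 17 − 8 = 9 completes the 17 down.
(2,2) = 17 − 9 = 8 completes the 17 across.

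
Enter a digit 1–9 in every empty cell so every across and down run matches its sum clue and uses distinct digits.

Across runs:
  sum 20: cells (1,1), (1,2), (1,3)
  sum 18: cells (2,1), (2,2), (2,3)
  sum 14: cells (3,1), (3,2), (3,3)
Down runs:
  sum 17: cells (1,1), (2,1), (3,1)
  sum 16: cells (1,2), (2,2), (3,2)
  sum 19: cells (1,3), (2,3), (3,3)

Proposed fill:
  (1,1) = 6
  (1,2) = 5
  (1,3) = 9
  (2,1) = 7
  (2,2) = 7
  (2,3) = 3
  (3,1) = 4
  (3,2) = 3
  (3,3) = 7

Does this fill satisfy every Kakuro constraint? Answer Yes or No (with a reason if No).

No — the across run (2,1)–(2,3) sums to 17, not 18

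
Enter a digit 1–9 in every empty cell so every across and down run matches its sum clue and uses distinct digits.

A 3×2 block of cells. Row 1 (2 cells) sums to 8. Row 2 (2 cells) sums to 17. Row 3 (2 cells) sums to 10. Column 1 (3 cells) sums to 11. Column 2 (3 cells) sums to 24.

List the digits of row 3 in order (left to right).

2 8

17 in 2 cells must be {8,9}; 24 in 3 cells must be {7,8,9}.
The 8 across and the 24 down share only 7, so (1,2) = 7.
The 17 across and the 11 down share only 8, so (2,1) = 8.
(2,2) = 17 − 8 = 9 completes the 17 across.
(3,2) = 24 − 16 = 8 completes the 24 down.
(1,1) = 8 − 7 = 1 completes the 8 across.
(3,1) = 10 − 8 = 2 completes the 10 across.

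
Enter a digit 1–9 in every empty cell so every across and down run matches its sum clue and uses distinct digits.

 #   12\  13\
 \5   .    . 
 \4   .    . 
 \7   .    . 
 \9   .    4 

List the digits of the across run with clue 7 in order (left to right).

4 in 2 cells must be {1,3}.
R4C1 = 9 − 4 = 5 completes the 9 across.
R2C1 = 1: the only remaining digit allowed by both the 4 across and the 12 down.
R2C2 = 4 − 1 = 3 completes the 4 across.
R1C2 = 1: the only remaining digit allowed by both the 5 across and the 13 down.
R3C2 = 13 − 8 = 5 completes the 13 down.
R1C1 = 5 − 1 = 4 completes the 5 across.
R3C1 = 7 − 5 = 2 completes the 7 across.

2 5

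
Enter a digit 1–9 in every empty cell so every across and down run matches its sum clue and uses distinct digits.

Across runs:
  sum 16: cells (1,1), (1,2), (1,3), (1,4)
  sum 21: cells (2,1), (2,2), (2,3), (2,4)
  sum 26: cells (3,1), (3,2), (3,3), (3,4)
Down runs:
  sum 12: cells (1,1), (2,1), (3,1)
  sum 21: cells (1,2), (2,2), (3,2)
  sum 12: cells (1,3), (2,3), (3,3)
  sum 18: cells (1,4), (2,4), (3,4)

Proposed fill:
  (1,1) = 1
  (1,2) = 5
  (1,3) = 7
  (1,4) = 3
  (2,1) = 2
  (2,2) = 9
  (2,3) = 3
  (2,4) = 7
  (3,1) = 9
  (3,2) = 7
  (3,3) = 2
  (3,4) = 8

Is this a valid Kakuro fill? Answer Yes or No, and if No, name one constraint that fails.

Yes

Across: 1+5+7+3=16; 2+9+3+7=21; 9+7+2+8=26. Down: 1+2+9=12; 5+9+7=21; 7+3+2=12; 3+7+8=18. No digit repeats within any run.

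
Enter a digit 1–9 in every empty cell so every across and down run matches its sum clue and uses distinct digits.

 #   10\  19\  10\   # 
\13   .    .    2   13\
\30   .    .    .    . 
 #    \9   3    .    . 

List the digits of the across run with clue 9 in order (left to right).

3, 1, 5

30 in 4 cells must be {6,7,8,9}.
Given what's placed, R1C2 must be 7 to fit the 13 across and 19 down.
R2C2 = 19 − 10 = 9 completes the 19 down.
R2C3 = 7: the only remaining digit allowed by both the 30 across and the 10 down.
R3C3 = 10 − 9 = 1 completes the 10 down.
R3C4 = 9 − 4 = 5 completes the 9 across.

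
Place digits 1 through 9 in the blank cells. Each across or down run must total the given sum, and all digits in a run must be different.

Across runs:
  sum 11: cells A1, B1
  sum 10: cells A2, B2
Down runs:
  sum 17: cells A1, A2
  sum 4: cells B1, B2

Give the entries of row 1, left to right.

8 3

17 in 2 cells must be {8,9}; 4 in 2 cells must be {1,3}.
The 11 across and the 4 down share only 3, so B1 = 3.
B2 = 4 − 3 = 1 completes the 4 down.
A1 = 11 − 3 = 8 completes the 11 across.
A2 = 10 − 1 = 9 completes the 10 across.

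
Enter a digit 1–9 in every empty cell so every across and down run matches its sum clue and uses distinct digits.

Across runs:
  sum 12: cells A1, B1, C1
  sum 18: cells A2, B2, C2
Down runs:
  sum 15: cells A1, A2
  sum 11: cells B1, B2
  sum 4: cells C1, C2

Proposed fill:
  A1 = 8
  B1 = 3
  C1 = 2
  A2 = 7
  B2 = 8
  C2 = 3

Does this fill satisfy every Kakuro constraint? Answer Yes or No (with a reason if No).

No — the down run C1–C2 sums to 5, not 4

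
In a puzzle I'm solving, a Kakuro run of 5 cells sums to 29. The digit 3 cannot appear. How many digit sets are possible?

4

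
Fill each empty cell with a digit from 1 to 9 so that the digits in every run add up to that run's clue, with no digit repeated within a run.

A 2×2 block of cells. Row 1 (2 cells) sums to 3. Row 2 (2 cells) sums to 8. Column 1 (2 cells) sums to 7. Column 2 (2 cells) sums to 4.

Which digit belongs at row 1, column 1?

3 in 2 cells must be {1,2}; 4 in 2 cells must be {1,3}.
The 3 across and the 4 down share only 1, so (1,2) = 1.
(2,2) = 4 − 1 = 3 completes the 4 down.
(1,1) = 3 − 1 = 2 completes the 3 across.
(2,1) = 8 − 3 = 5 completes the 8 across.

2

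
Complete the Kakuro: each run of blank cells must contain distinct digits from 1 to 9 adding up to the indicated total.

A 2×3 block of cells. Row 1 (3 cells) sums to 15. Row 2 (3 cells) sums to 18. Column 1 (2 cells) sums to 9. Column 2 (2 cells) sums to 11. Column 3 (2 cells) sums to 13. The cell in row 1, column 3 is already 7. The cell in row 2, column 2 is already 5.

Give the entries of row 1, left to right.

2 6 7

(1,2) = 11 − 5 = 6 completes the 11 down.
(2,3) = 13 − 7 = 6 completes the 13 down.
(1,1) = 15 − 13 = 2 completes the 15 across.
(2,1) = 18 − 11 = 7 completes the 18 across.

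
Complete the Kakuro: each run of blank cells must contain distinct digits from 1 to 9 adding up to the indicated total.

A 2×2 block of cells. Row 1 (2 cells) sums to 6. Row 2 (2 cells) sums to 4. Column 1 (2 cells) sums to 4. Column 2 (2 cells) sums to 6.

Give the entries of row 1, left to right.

1 5

4 in 2 cells must be {1,3}.
The 6 across and the 4 down share only 1, so (1,1) = 1.
(1,2) = 6 − 1 = 5 completes the 6 across.
(2,1) = 4 − 1 = 3 completes the 4 down.
(2,2) = 4 − 3 = 1 completes the 4 across.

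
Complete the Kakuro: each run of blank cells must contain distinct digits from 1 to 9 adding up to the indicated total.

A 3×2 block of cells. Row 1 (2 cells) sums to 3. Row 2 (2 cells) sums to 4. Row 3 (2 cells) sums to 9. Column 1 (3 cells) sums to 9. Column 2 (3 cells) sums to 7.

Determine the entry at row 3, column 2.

3 in 2 cells must be {1,2}; 4 in 2 cells must be {1,3}; 7 in 3 cells must be {1,2,4}.
The 4 across and the 7 down share only 1, so (2,2) = 1.
Given what's placed, (1,2) must be 2 to fit the 3 across and 7 down.
(2,1) = 4 − 1 = 3 completes the 4 across.
(3,2) = 7 − 3 = 4 completes the 7 down.
(1,1) = 3 − 2 = 1 completes the 3 across.
(3,1) = 9 − 4 = 5 completes the 9 across.

4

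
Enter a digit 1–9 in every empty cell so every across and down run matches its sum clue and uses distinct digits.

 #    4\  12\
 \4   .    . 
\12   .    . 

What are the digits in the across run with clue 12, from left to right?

3 9

4 in 2 cells must be {1,3}.
The 4 across and the 12 down share only 3, so R1C2 = 3.
The 12 across and the 4 down share only 3, so R2C1 = 3.
R2C2 = 12 − 3 = 9 completes the 12 across.
R1C1 = 4 − 3 = 1 completes the 4 across.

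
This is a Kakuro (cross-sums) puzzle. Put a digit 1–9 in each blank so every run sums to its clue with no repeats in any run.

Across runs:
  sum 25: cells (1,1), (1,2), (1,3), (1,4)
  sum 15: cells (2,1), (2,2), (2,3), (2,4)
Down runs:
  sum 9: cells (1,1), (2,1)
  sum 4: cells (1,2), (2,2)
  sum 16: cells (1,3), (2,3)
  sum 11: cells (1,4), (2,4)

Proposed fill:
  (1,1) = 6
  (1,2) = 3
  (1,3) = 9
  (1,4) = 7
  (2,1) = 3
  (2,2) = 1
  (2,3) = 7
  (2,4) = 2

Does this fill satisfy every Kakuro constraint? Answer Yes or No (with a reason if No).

No — the across run (2,1)–(2,4) sums to 13, not 15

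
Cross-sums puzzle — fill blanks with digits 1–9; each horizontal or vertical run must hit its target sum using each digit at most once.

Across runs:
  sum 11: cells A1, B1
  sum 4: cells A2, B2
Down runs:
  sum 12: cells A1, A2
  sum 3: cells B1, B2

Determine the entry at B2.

1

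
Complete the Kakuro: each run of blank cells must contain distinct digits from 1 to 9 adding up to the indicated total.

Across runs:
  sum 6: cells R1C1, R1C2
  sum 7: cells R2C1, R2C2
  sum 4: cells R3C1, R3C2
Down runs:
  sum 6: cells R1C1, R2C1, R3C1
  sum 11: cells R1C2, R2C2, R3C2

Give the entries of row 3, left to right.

3 1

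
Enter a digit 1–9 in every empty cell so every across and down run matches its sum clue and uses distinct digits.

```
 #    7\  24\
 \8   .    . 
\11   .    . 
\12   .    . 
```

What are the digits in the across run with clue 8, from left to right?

1, 7

7 in 3 cells must be {1,2,4}; 24 in 3 cells must be {7,8,9}.
The 8 across and the 24 down share only 7, so R1C2 = 7.
The 12 across and the 7 down share only 4, so R3C1 = 4.
R3C2 = 12 − 4 = 8 completes the 12 across.
R1C1 = 8 − 7 = 1 completes the 8 across.
R2C1 = 7 − 5 = 2 completes the 7 down.
R2C2 = 11 − 2 = 9 completes the 11 across.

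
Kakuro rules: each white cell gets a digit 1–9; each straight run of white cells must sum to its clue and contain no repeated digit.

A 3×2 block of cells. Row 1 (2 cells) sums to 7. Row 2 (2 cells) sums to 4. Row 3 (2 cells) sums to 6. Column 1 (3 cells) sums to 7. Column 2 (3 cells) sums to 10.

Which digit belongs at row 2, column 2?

3

4 in 2 cells must be {1,3}; 7 in 3 cells must be {1,2,4}.
The 4 across and the 7 down share only 1, so (2,1) = 1.
(2,2) = 4 − 1 = 3 completes the 4 across.
Nothing is forced directly, so branch on (1,1), whose candidates are 2 or 4. If (1,1) = 4: then (1,2) would have to be in {3} for the 7 across but in {1,2,5,6} for the 10 down — contradiction. So (1,1) = 2.
(1,2) = 7 − 2 = 5 completes the 7 across.
(3,1) = 7 − 3 = 4 completes the 7 down.
(3,2) = 6 − 4 = 2 completes the 6 across.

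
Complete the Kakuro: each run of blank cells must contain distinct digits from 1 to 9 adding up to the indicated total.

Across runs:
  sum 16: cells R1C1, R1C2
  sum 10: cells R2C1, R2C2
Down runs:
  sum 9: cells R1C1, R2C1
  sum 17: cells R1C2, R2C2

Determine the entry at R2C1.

2

16 in 2 cells must be {7,9}; 17 in 2 cells must be {8,9}.
The 16 across and the 9 down share only 7, so R1C1 = 7.
R1C2 = 16 − 7 = 9 completes the 16 across.
R2C1 = 9 − 7 = 2 completes the 9 down.
R2C2 = 10 − 2 = 8 completes the 10 across.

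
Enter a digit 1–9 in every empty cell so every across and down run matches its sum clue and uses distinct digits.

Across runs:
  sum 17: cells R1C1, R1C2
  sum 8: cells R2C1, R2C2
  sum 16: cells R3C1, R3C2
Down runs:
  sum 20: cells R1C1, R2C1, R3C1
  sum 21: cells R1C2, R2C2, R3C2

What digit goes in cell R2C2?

17 in 2 cells must be {8,9}; 16 in 2 cells must be {7,9}.
Nothing is forced directly, so branch on R3C1, whose candidates are 7 or 9. If R3C1 = 7: that forces R2C1 = 5, after which R2C2 would have to be in {3} for the 8 across but in {4,5,6,7,8,9} for the 21 down — contradiction. So R3C1 = 9.
Given what's placed, R1C1 must be 8 to fit the 17 across and 20 down.
R1C2 = 17 − 8 = 9 completes the 17 across.
R2C1 = 20 − 17 = 3 completes the 20 down.
R2C2 = 8 − 3 = 5 completes the 8 across.
R3C2 = 16 − 9 = 7 completes the 16 across.

5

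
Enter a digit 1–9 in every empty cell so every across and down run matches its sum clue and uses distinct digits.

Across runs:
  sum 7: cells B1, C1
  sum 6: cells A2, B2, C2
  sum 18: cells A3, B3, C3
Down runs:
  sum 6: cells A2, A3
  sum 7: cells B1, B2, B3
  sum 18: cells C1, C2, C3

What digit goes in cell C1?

6 in 3 cells must be {1,2,3}; 7 in 3 cells must be {1,2,4}.
Nothing is forced directly, so branch on A2, whose candidates are 1 or 2. If A2 = 2: that forces B2 = 1, C2 = 3, A3 = 4, after which B3 would have to be in {5,6,8,9} for the 18 across but in {2,4} for the 7 down — contradiction. So A2 = 1.
Given what's placed, B2 must be 2 to fit the 6 across and 7 down.
C2 = 6 − 3 = 3 completes the 6 across.
A3 = 6 − 1 = 5 completes the 6 down.
B3 = 4: the only remaining digit allowed by both the 18 across and the 7 down.
C3 = 18 − 9 = 9 completes the 18 across.
B1 = 7 − 6 = 1 completes the 7 down.
C1 = 7 − 1 = 6 completes the 7 across.

6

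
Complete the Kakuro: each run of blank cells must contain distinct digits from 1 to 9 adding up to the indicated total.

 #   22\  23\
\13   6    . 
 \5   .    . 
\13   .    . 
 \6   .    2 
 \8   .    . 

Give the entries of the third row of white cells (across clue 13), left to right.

7, 6

R1C2 = 13 − 6 = 7 completes the 13 across.
R4C1 = 6 − 2 = 4 completes the 6 across.
Nothing is forced directly, so branch on R2C1, whose candidates are 1 or 2 or 3. If R2C1 = 1: that forces R2C2 = 4, R3C2 = 9, R5C2 = 1, after which R3C1 would have to be in {4} for the 13 across but in {2,3,8,9} for the 22 down — contradiction. If R2C1 = 3: then R2C2 would have to be in {2} for the 5 across but in {1,3,4,5,6,8,9} for the 23 down — contradiction. So R2C1 = 2.
R2C2 = 5 − 2 = 3 completes the 5 across.
Nothing is forced directly, so branch on R3C1, whose candidates are 7 or 9. If R3C1 = 9: then R3C2 would have to be in {4} for the 13 across but in {5,6} for the 23 down — contradiction. So R3C1 = 7.
R3C2 = 13 − 7 = 6 completes the 13 across.
R5C1 = 22 − 19 = 3 completes the 22 down.
R5C2 = 8 − 3 = 5 completes the 8 across.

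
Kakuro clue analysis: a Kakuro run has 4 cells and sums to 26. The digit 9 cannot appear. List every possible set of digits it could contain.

{5,6,7,8}

4 distinct digits from 1–9 sum between 10 and 30.
Dropping sets that contain 9.
Only one set works: {5,6,7,8}.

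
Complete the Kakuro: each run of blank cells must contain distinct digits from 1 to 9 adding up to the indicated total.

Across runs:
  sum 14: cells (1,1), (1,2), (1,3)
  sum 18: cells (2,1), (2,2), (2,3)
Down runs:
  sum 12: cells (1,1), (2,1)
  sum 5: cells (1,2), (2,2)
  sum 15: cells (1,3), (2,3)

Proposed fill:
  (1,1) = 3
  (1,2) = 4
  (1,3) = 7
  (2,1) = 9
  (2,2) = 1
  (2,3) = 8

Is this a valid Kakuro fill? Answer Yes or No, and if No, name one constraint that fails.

Yes

Across: 3+4+7=14; 9+1+8=18. Down: 3+9=12; 4+1=5; 7+8=15. No digit repeats within any run.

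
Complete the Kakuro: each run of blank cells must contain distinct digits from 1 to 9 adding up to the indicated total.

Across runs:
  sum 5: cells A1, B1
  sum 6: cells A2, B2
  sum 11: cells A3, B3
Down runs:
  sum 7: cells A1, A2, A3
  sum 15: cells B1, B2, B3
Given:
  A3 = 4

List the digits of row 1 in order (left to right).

7 in 3 cells must be {1,2,4}.
B3 = 11 − 4 = 7 completes the 11 across.
No cell is forced outright now. A1 can only be 1 or 2 (the digits allowed by both its 5 across and its 7 down). If A1 = 1: then B1 would have to be in {4} for the 5 across but in {2,3,5,6} for the 15 down — contradiction. So A1 = 2.
B1 = 5 − 2 = 3 completes the 5 across.
A2 = 7 − 6 = 1 completes the 7 down.
B2 = 6 − 1 = 5 completes the 6 across.

2 3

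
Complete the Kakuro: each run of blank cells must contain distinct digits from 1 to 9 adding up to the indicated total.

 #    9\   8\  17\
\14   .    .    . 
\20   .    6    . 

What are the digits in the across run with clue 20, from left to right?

5 6 9

17 in 2 cells must be {8,9}.
R1C2 = 8 − 6 = 2 completes the 8 down.
Given what's placed, R2C1 must be 5 to fit the 20 across and 9 down.
R2C3 = 20 − 11 = 9 completes the 20 across.
R1C1 = 9 − 5 = 4 completes the 9 down.
R1C3 = 14 − 6 = 8 completes the 14 across.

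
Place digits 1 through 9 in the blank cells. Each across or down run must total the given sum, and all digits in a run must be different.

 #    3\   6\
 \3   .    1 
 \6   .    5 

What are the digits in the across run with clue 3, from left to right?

3 in 2 cells must be {1,2}.
R1C1 = 3 − 1 = 2 completes the 3 across.
R2C1 = 6 − 5 = 1 completes the 6 across.

2 1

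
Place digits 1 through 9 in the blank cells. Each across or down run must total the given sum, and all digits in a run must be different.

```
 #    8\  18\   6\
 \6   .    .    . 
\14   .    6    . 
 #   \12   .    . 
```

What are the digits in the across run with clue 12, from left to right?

6 in 3 cells must be {1,2,3}.
Given what's placed, R1C2 must be 3 to fit the 6 across and 18 down.
R3C2 = 18 − 9 = 9 completes the 18 down.
R3C3 = 12 − 9 = 3 completes the 12 across.
R2C3 = 1: the only remaining digit allowed by both the 14 across and the 6 down.
R1C3 = 6 − 4 = 2 completes the 6 down.
R2C1 = 14 − 7 = 7 completes the 14 across.
R1C1 = 6 − 5 = 1 completes the 6 across.

9, 3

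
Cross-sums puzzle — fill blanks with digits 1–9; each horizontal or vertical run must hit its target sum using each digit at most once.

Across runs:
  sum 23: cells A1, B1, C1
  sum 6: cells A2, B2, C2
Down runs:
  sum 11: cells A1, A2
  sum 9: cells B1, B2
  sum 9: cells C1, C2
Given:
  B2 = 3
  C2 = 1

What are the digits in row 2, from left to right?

23 in 3 cells must be {6,8,9}; 6 in 3 cells must be {1,2,3}.
B1 = 9 − 3 = 6 completes the 9 down.
C1 = 9 − 1 = 8 completes the 9 down.
A2 = 6 − 4 = 2 completes the 6 across.
A1 = 23 − 14 = 9 completes the 23 across.

2 3 1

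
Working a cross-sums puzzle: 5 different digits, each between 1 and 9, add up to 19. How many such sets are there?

5

5 distinct digits from 1–9 sum between 15 and 35.
Enumerating: {1,2,3,4,9}, {1,2,3,5,8}, {1,2,3,6,7}, {1,2,4,5,7}, {1,3,4,5,6}.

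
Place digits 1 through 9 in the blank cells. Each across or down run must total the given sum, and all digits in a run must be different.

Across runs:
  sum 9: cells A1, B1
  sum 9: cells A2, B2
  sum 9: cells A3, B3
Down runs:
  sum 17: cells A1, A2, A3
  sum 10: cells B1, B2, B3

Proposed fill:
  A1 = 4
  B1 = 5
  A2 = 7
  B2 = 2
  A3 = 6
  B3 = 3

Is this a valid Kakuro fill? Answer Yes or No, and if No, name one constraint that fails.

Across: 4+5=9; 7+2=9; 6+3=9. Down: 4+7+6=17; 5+2+3=10. No digit repeats within any run.

Yes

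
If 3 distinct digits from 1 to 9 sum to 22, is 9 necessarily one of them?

Every partition of 22 into 3 distinct digits includes 9: {5,8,9}, {6,7,9}.

Yes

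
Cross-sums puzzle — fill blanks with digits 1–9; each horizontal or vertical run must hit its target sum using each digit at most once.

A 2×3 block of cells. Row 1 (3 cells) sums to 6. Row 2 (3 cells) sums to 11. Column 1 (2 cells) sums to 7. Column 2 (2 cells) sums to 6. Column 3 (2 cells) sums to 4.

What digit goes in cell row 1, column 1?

1

6 in 3 cells must be {1,2,3}; 4 in 2 cells must be {1,3}.
Nothing is forced directly, so branch on (1,2), whose candidates are 1 or 2. If (1,2) = 1: that forces (1,3) = 3, (2,2) = 5, after which (2,3) would have to be in {2,4} for the 11 across but in {1} for the 4 down — contradiction. So (1,2) = 2.
(2,2) = 6 − 2 = 4 completes the 6 down.
Given what's placed, (2,3) must be 1 to fit the 11 across and 4 down.
(1,3) = 4 − 1 = 3 completes the 4 down.
(2,1) = 11 − 5 = 6 completes the 11 across.
(1,1) = 6 − 5 = 1 completes the 6 across.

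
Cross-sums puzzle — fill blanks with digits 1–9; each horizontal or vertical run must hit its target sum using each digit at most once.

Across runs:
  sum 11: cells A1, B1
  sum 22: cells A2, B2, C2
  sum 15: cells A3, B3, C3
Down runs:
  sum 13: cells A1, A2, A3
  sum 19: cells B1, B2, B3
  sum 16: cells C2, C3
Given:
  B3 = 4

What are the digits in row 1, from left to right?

5, 6

16 in 2 cells must be {7,9}.
Given what's placed, C3 must be 9 to fit the 15 across and 16 down.
C2 = 16 − 9 = 7 completes the 16 down.
A3 = 15 − 13 = 2 completes the 15 across.
A2 = 6: the only remaining digit allowed by both the 22 across and the 13 down.
B2 = 22 − 13 = 9 completes the 22 across.
A1 = 13 − 8 = 5 completes the 13 down.
B1 = 11 − 5 = 6 completes the 11 across.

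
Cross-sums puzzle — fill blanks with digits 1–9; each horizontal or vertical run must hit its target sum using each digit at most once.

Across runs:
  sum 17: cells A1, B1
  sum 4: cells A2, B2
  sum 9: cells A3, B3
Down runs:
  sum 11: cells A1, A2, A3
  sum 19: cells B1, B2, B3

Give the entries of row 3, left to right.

17 in 2 cells must be {8,9}; 4 in 2 cells must be {1,3}.
The 17 across and the 11 down share only 8, so A1 = 8.
B1 = 17 − 8 = 9 completes the 17 across.
Given what's placed, A2 must be 1 to fit the 4 across and 11 down.
B2 = 4 − 1 = 3 completes the 4 across.
A3 = 11 − 9 = 2 completes the 11 down.
B3 = 9 − 2 = 7 completes the 9 across.

2, 7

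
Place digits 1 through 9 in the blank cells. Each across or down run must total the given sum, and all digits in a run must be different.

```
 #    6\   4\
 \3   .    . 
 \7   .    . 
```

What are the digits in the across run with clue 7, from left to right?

4 3

3 in 2 cells must be {1,2}; 4 in 2 cells must be {1,3}.
The 3 across and the 4 down share only 1, so R1C2 = 1.
R2C2 = 4 − 1 = 3 completes the 4 down.
R1C1 = 3 − 1 = 2 completes the 3 across.
R2C1 = 7 − 3 = 4 completes the 7 across.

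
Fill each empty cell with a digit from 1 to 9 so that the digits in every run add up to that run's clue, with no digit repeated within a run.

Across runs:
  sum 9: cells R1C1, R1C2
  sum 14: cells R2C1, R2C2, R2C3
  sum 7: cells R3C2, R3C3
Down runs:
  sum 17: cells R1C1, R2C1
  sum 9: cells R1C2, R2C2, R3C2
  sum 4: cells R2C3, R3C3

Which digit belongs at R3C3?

1

17 in 2 cells must be {8,9}; 4 in 2 cells must be {1,3}.
The 9 across and the 17 down share only 8, so R1C1 = 8.
R1C2 = 9 − 8 = 1 completes the 9 across.
R2C1 = 17 − 8 = 9 completes the 17 down.
No cell is forced outright now. R2C2 can only be 2 or 3 (the digits allowed by both its 14 across and its 9 down). If R2C2 = 3: then R2C3 would have to be in {2} for the 14 across but in {1,3} for the 4 down — contradiction. So R2C2 = 2.
R2C3 = 14 − 11 = 3 completes the 14 across.
R3C2 = 9 − 3 = 6 completes the 9 down.
R3C3 = 7 − 6 = 1 completes the 7 across.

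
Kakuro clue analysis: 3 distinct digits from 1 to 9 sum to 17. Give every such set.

{1,7,9}; {2,6,9}; {2,7,8}; {3,5,9}; {3,6,8}; {4,5,8}; {4,6,7}

3 distinct digits from 1–9 sum between 6 and 24.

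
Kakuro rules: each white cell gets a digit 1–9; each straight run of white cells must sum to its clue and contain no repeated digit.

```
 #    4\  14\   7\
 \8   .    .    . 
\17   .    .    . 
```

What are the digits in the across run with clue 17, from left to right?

3 9 5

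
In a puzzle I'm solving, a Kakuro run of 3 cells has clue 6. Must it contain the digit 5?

No

The only way to make 6 from 3 distinct digits is {1,2,3}, which does not contain 5.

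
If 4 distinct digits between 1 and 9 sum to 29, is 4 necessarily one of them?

The only way to make 29 from 4 distinct digits is {5,7,8,9}, which does not contain 4.

No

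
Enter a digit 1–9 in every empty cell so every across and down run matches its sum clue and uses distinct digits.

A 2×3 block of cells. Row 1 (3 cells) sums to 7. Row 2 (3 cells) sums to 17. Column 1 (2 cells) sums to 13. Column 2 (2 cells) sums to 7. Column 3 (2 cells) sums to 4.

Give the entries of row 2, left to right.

9, 5, 3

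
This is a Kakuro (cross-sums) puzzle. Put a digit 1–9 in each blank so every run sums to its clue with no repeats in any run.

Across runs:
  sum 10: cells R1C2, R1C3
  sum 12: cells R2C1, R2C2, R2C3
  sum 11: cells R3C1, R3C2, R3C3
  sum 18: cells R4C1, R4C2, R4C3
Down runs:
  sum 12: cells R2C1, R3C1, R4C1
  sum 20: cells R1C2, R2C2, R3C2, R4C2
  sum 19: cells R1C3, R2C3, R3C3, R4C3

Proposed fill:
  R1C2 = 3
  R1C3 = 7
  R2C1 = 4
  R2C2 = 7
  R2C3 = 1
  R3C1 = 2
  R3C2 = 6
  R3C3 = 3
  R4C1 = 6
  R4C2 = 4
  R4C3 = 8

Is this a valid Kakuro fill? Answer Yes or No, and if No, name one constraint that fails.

Yes

Across: 3+7=10; 4+7+1=12; 2+6+3=11; 6+4+8=18. Down: 4+2+6=12; 3+7+6+4=20; 7+1+3+8=19. No digit repeats within any run.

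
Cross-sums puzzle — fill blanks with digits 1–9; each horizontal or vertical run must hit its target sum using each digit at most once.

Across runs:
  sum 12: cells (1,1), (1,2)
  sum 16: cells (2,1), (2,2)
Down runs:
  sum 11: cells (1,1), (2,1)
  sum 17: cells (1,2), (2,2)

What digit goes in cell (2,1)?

7

16 in 2 cells must be {7,9}; 17 in 2 cells must be {8,9}.
The 16 across and the 17 down share only 9, so (2,2) = 9.
(1,2) = 17 − 9 = 8 completes the 17 down.
(2,1) = 16 − 9 = 7 completes the 16 across.
(1,1) = 12 − 8 = 4 completes the 12 across.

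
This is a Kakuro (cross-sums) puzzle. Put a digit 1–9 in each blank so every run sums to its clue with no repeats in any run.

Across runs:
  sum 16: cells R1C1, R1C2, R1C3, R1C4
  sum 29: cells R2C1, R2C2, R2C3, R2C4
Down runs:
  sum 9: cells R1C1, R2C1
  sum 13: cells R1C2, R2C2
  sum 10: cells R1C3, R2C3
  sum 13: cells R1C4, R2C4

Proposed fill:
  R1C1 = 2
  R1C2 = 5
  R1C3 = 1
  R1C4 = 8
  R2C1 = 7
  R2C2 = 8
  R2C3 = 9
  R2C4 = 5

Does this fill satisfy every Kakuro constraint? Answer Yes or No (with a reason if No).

Across: 2+5+1+8=16; 7+8+9+5=29. Down: 2+7=9; 5+8=13; 1+9=10; 8+5=13. No digit repeats within any run.

Yes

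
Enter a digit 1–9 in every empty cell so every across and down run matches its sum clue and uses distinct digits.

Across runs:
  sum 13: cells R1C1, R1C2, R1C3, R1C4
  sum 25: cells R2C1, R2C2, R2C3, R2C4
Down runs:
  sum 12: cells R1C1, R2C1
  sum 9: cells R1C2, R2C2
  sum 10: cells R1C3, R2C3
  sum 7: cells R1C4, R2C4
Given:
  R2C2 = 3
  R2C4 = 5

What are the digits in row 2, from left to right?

8 3 9 5

R1C2 = 9 − 3 = 6 completes the 9 down.
R1C4 = 7 − 5 = 2 completes the 7 down.
Given what's placed, R1C1 must be 4 to fit the 13 across and 12 down.
R1C3 = 13 − 12 = 1 completes the 13 across.
R2C1 = 12 − 4 = 8 completes the 12 down.
R2C3 = 25 − 16 = 9 completes the 25 across.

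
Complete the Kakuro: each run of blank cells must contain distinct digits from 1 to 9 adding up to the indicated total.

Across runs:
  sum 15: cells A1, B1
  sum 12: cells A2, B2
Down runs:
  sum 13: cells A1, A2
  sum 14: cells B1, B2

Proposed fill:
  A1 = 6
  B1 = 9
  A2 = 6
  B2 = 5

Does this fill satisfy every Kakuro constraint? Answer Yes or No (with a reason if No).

No — the across run A2–B2 sums to 11, not 12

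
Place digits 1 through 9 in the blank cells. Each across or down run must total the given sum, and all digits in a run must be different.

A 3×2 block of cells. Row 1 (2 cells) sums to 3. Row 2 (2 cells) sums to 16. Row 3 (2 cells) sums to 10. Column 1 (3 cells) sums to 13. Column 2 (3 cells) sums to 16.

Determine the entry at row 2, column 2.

9

3 in 2 cells must be {1,2}; 16 in 2 cells must be {7,9}.
Nothing is forced directly, so branch on (1,1), whose candidates are 1 or 2. If (1,1) = 1: that forces (1,2) = 2, (2,2) = 9, after which (3,2) would have to be in {1,2,3,4,6,7,8,9} for the 10 across but in {5} for the 16 down — contradiction. So (1,1) = 2.
(1,2) = 3 − 2 = 1 completes the 3 across.
Given what's placed, (2,1) must be 7 to fit the 16 across and 13 down.
(2,2) = 16 − 7 = 9 completes the 16 across.
(3,1) = 13 − 9 = 4 completes the 13 down.
(3,2) = 10 − 4 = 6 completes the 10 across.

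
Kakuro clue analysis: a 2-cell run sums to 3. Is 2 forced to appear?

Yes

The only way to make 3 from 2 distinct digits is {1,2}, which contains 2.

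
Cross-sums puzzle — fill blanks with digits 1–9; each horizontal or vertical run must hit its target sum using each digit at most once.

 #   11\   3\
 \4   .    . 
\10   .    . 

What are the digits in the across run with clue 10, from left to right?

4 in 2 cells must be {1,3}; 3 in 2 cells must be {1,2}.
The 4 across and the 11 down share only 3, so R1C1 = 3.
R1C2 = 4 − 3 = 1 completes the 4 across.
R2C1 = 11 − 3 = 8 completes the 11 down.
R2C2 = 10 − 8 = 2 completes the 10 across.

8 2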